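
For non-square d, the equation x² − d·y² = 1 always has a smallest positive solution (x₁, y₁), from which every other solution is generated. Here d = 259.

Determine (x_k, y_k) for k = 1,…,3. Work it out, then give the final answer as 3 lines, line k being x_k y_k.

847225 52644
1435580401249 89202625800
2432519210895520825 151149389286757356

√259 → a₀=16, period (10,1,2,3,4,3,2,1,10,32); ℓ=10 even so k=9
step 0: (16, 1)  from 16·(1,0) + (0,1)
…
step 2: (177, 11)  from 1·(161,10) + (16,1)
…
step 8: (79196, 4921)  from 1·(55265,3434) + (23931,1487)
step 9: (847225, 52644)  from 10·(79196,4921) + (55265,3434)
(x₁, y₁) = (847225, 52644);  847225² − 259·52644² = 1 ✓
n=2: (847225,52644)∘(847225,52644) = (847225·847225+259·52644·52644, 847225·52644+52644·847225) = (1435580401249,89202625800)
n=3: (1435580401249,89202625800)∘(847225,52644) = (847225·1435580401249+259·52644·89202625800, 847225·89202625800+52644·1435580401249) = (2432519210895520825,151149389286757356)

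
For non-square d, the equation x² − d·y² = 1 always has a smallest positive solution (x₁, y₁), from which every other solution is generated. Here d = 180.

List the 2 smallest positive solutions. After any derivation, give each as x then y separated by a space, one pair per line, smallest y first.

161 12
51841 3864

[13; 2,2,2,26] for √180; ℓ=4 ⇒ convergent index 3
a_0=13:  p_0=13·1+0=13,  q_0=13·0+1=1
…
a_2=2:  p_2=2·27+13=67,  q_2=2·2+1=5
a_3=2:  p_3=2·67+27=161,  q_3=2·5+2=12
→ (161, 12).  Check: 161²=25921, 180·12²=25920, difference 1.
(x_2, y_2) = (161·161 + 180·12·12, 161·12 + 12·161) = (51841, 3864)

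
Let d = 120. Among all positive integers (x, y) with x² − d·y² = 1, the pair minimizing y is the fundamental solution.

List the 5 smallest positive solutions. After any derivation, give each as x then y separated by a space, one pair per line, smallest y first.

11 1
241 22
5291 483
116161 10604
2550251 232805

√120 → a₀=10, period (1,20); ℓ=2 even so k=1
a_0=10:  p_0=10·1+0=10,  q_0=10·0+1=1
a_1=1:  p_1=1·10+1=11,  q_1=1·1+0=1
fundamental: x₁=11, y₁=1  (since 121 − 120·1 = 1)
(x_2, y_2) = (11·11 + 120·1·1, 11·1 + 1·11) = (241, 22)
(x_3, y_3) = (11·241 + 120·1·22, 11·22 + 1·241) = (5291, 483)
(x_4, y_4) = (11·5291 + 120·1·483, 11·483 + 1·5291) = (116161, 10604)
(x_5, y_5) = (11·116161 + 120·1·10604, 11·10604 + 1·116161) = (2550251, 232805)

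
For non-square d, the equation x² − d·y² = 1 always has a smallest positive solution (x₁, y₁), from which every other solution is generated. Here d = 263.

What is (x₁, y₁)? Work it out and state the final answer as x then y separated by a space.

139128 8579

d=263: √d = [16; 4,1,1,1,1,15,1,1,1,1,4,32] (ℓ=12, even), read p_11/q_11
a_0=16:  p_0=16·1+0=16,  q_0=16·0+1=1
a_1=4:  p_1=4·16+1=65,  q_1=4·1+0=4
a_2=1:  p_2=1·65+16=81,  q_2=1·4+1=5
a_3=1:  p_3=1·81+65=146,  q_3=1·5+4=9
a_4=1:  p_4=1·146+81=227,  q_4=1·9+5=14
a_5=1:  p_5=1·227+146=373,  q_5=1·14+9=23
a_6=15:  p_6=15·373+227=5822,  q_6=15·23+14=359
a_7=1:  p_7=1·5822+373=6195,  q_7=1·359+23=382
…
a_9=1:  p_9=1·12017+6195=18212,  q_9=1·741+382=1123
a_10=1:  p_10=1·18212+12017=30229,  q_10=1·1123+741=1864
a_11=4:  p_11=4·30229+18212=139128,  q_11=4·1864+1123=8579
fundamental: x₁=139128, y₁=8579  (since 19356600384 − 263·73599241 = 1)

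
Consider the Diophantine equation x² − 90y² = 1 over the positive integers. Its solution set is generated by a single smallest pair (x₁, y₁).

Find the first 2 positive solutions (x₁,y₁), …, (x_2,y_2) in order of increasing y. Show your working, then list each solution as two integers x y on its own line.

√90 → a₀=9, period (2,18); ℓ=2 even so k=1
k=0  a_k=9  p_k/q_k = 9/1
k=1  a_k=2  p_k/q_k = 19/2
fundamental: x₁=19, y₁=2  (since 361 − 90·4 = 1)
n=2: (19,2)∘(19,2) = (19·19+90·2·2, 19·2+2·19) = (721,76)

19 2
721 76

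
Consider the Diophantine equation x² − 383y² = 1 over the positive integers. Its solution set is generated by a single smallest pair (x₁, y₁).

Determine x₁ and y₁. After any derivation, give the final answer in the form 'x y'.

18768 959

d=383: √d = [19; 1,1,3,19,3,1,1,38] (ℓ=8, even), read p_7/q_7
step 0: (19, 1)  from 19·(1,0) + (0,1)
…
step 4: (2642, 135)  from 19·(137,7) + (39,2)
…
step 6: (10705, 547)  from 1·(8063,412) + (2642,135)
step 7: (18768, 959)  from 1·(10705,547) + (8063,412)
→ (18768, 959).  Check: 18768²=352237824, 383·959²=352237823, difference 1.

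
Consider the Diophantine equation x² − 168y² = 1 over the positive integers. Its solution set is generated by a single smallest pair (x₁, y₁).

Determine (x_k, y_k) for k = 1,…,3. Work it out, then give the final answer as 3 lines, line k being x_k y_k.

13 1
337 26
8749 675

[12; 1,24] for √168; ℓ=2 ⇒ convergent index 1
step 0: (12, 1)  from 12·(1,0) + (0,1)
step 1: (13, 1)  from 1·(12,1) + (1,0)
→ (13, 1).  Check: 13²=169, 168·1²=168, difference 1.
k=2:  x_2 = 13·13+168·1·1 = 337,  y_2 = 13·1+1·13 = 26
k=3:  x_3 = 13·337+168·1·26 = 8749,  y_3 = 13·26+1·337 = 675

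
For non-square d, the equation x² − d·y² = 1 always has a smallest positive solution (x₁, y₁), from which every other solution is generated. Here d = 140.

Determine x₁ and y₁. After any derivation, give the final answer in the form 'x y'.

√140 → a₀=11, period (1,4,1,22); ℓ=4 even so k=3
k=0  a_k=11  p_k/q_k = 11/1
…
k=2  a_k=4  p_k/q_k = 59/5
k=3  a_k=1  p_k/q_k = 71/6
(x₁, y₁) = (71, 6);  71² − 140·6² = 1 ✓

71 6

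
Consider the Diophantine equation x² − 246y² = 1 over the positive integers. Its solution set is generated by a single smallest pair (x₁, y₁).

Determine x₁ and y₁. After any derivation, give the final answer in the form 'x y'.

88805 5662

√246 = [15; 1,2,5,1,14,1,5,2,1,30, …], period ℓ=10 (even) → k=9
a_0=15:  p_0=15·1+0=15,  q_0=15·0+1=1
a_1=1:  p_1=1·15+1=16,  q_1=1·1+0=1
…
a_3=5:  p_3=5·47+16=251,  q_3=5·3+1=16
a_4=1:  p_4=1·251+47=298,  q_4=1·16+3=19
a_5=14:  p_5=14·298+251=4423,  q_5=14·19+16=282
a_6=1:  p_6=1·4423+298=4721,  q_6=1·282+19=301
…
a_8=2:  p_8=2·28028+4721=60777,  q_8=2·1787+301=3875
a_9=1:  p_9=1·60777+28028=88805,  q_9=1·3875+1787=5662
(x₁, y₁) = (88805, 5662);  88805² − 246·5662² = 1 ✓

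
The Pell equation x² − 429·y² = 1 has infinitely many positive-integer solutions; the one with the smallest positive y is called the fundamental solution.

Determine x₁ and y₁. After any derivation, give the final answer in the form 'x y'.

1524095 73584

[20; 1,2,2,9,1,12,1,9,2,2,1,40] for √429; ℓ=12 ⇒ convergent index 11
k=0  a_k=20  p_k/q_k = 20/1
…
k=3  a_k=2  p_k/q_k = 145/7
…
k=5  a_k=1  p_k/q_k = 1512/73
k=6  a_k=12  p_k/q_k = 19511/942
k=7  a_k=1  p_k/q_k = 21023/1015
k=8  a_k=9  p_k/q_k = 208718/10077
…
k=10  a_k=2  p_k/q_k = 1085636/52415
k=11  a_k=1  p_k/q_k = 1524095/73584
fundamental: x₁=1524095, y₁=73584  (since 2322865569025 − 429·5414605056 = 1)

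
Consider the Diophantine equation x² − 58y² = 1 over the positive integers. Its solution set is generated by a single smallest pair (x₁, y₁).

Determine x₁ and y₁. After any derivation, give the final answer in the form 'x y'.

d=58: √d = [7; 1,1,1,1,1,1,14] (ℓ=7, odd), read p_13/q_13
i=0: a=7 ⇒ p=7, q=1
i=1: a=1 ⇒ p=8, q=1
…
i=3: a=1 ⇒ p=23, q=3
i=4: a=1 ⇒ p=38, q=5
i=5: a=1 ⇒ p=61, q=8
i=6: a=1 ⇒ p=99, q=13
i=7: a=14 ⇒ p=1447, q=190
i=8: a=1 ⇒ p=1546, q=203
…
i=11: a=1 ⇒ p=7532, q=989
i=12: a=1 ⇒ p=12071, q=1585
i=13: a=1 ⇒ p=19603, q=2574
fundamental: x₁=19603, y₁=2574  (since 384277609 − 58·6625476 = 1)

19603 2574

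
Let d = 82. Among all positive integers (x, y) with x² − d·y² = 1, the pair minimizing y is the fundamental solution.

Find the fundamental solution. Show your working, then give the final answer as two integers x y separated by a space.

[9; 18] for √82; ℓ=1 ⇒ convergent index 1
step 0: (9, 1)  from 9·(1,0) + (0,1)
step 1: (163, 18)  from 18·(9,1) + (1,0)
→ (163, 18).  Check: 163²=26569, 82·18²=26568, difference 1.

163 18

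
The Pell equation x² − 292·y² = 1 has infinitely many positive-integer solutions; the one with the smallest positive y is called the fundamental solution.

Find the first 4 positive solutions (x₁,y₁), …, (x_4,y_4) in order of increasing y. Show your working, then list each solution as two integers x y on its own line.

√292 → a₀=17, period (11,2,1,3,8,3,1,2,11,34); ℓ=10 even so k=9
a_0=17:  p_0=17·1+0=17,  q_0=17·0+1=1
a_1=11:  p_1=11·17+1=188,  q_1=11·1+0=11
…
a_3=1:  p_3=1·393+188=581,  q_3=1·23+11=34
a_4=3:  p_4=3·581+393=2136,  q_4=3·34+23=125
a_5=8:  p_5=8·2136+581=17669,  q_5=8·125+34=1034
…
a_7=1:  p_7=1·55143+17669=72812,  q_7=1·3227+1034=4261
a_8=2:  p_8=2·72812+55143=200767,  q_8=2·4261+3227=11749
a_9=11:  p_9=11·200767+72812=2281249,  q_9=11·11749+4261=133500
(x₁, y₁) = (2281249, 133500);  2281249² − 292·133500² = 1 ✓
n=2: (2281249,133500)∘(2281249,133500) = (2281249·2281249+292·133500·133500, 2281249·133500+133500·2281249) = (10408194000001,609093483000)
n=3: (10408194000001,609093483000)∘(2281249,133500) = (2281249·10408194000001+292·133500·609093483000, 2281249·609093483000+133500·10408194000001) = (47487364308614281249,2778987798000400500)
n=4: (47487364308614281249,2778987798000400500)∘(2281249,133500) = (2281249·47487364308614281249+292·133500·2778987798000400500, 2281249·2778987798000400500+133500·47487364308614281249) = (216661004683313632776000001,12679126270400622186966000)

2281249 133500
10408194000001 609093483000
47487364308614281249 2778987798000400500
216661004683313632776000001 12679126270400622186966000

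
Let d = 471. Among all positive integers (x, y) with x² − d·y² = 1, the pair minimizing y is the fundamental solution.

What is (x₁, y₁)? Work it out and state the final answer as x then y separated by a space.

√471 → a₀=21, period (1,2,2,1,3,…,2,1,42); ℓ=14 even so k=13
i=0: a=21 ⇒ p=21, q=1
…
i=2: a=2 ⇒ p=65, q=3
…
i=4: a=1 ⇒ p=217, q=10
…
i=8: a=4 ⇒ p=198665, q=9154
…
i=11: a=2 ⇒ p=2331742, q=107441
i=12: a=2 ⇒ p=5506953, q=253747
i=13: a=1 ⇒ p=7838695, q=361188
fundamental: x₁=7838695, y₁=361188  (since 61445139303025 − 471·130456771344 = 1)

7838695 361188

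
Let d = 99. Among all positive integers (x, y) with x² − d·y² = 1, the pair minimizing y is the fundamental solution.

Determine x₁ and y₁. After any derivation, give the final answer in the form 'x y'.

10 1

√99 = [9; 1,18, …], period ℓ=2 (even) → k=1
k=0  a_k=9  p_k/q_k = 9/1
k=1  a_k=1  p_k/q_k = 10/1
→ (10, 1).  Check: 10²=100, 99·1²=99, difference 1.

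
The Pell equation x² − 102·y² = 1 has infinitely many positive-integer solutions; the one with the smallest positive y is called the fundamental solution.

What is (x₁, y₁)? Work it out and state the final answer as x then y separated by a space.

[10; 10,20] for √102; ℓ=2 ⇒ convergent index 1
k=0  a_k=10  p_k/q_k = 10/1
k=1  a_k=10  p_k/q_k = 101/10
fundamental: x₁=101, y₁=10  (since 10201 − 102·100 = 1)

101 10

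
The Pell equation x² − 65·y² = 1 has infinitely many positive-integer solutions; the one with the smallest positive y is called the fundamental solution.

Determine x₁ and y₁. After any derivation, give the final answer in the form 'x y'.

√65 → a₀=8, period (16); ℓ=1 odd so k=1
k=0  a_k=8  p_k/q_k = 8/1
k=1  a_k=16  p_k/q_k = 129/16
(x₁, y₁) = (129, 16);  129² − 65·16² = 1 ✓

129 16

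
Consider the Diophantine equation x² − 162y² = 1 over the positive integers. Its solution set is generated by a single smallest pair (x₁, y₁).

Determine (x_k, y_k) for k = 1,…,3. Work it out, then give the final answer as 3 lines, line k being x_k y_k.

d=162: √d = [12; 1,2,1,2,12,2,1,2,1,24] (ℓ=10, even), read p_9/q_9
i=0: a=12 ⇒ p=12, q=1
i=1: a=1 ⇒ p=13, q=1
…
i=3: a=1 ⇒ p=51, q=4
i=4: a=2 ⇒ p=140, q=11
i=5: a=12 ⇒ p=1731, q=136
…
i=7: a=1 ⇒ p=5333, q=419
i=8: a=2 ⇒ p=14268, q=1121
i=9: a=1 ⇒ p=19601, q=1540
(x₁, y₁) = (19601, 1540);  19601² − 162·1540² = 1 ✓
(x_2, y_2) = (19601·19601 + 162·1540·1540, 19601·1540 + 1540·19601) = (768398401, 60371080)
(x_3, y_3) = (19601·768398401 + 162·1540·60371080, 19601·60371080 + 1540·768398401) = (30122754096401, 2366667076620)

19601 1540
768398401 60371080
30122754096401 2366667076620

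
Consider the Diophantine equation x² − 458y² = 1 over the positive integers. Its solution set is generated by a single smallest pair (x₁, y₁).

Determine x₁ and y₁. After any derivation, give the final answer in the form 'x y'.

22899 1070

√458 → a₀=21, period (2,2,42); ℓ=3 odd so k=5
i=0: a=21 ⇒ p=21, q=1
i=1: a=2 ⇒ p=43, q=2
i=2: a=2 ⇒ p=107, q=5
i=3: a=42 ⇒ p=4537, q=212
i=4: a=2 ⇒ p=9181, q=429
i=5: a=2 ⇒ p=22899, q=1070
(x₁, y₁) = (22899, 1070);  22899² − 458·1070² = 1 ✓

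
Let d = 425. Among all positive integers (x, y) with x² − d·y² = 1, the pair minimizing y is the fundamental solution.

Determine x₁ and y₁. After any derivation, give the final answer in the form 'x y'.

143649 6968

d=425: √d = [20; 1,1,1,1,1,1,40] (ℓ=7, odd), read p_13/q_13
step 0: (20, 1)  from 20·(1,0) + (0,1)
…
step 2: (41, 2)  from 1·(21,1) + (20,1)
step 3: (62, 3)  from 1·(41,2) + (21,1)
…
step 6: (268, 13)  from 1·(165,8) + (103,5)
…
step 8: (11153, 541)  from 1·(10885,528) + (268,13)
…
step 11: (55229, 2679)  from 1·(33191,1610) + (22038,1069)
step 12: (88420, 4289)  from 1·(55229,2679) + (33191,1610)
step 13: (143649, 6968)  from 1·(88420,4289) + (55229,2679)
(x₁, y₁) = (143649, 6968);  143649² − 425·6968² = 1 ✓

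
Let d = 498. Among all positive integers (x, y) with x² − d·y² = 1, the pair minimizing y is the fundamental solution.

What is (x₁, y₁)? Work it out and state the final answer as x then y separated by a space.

179777 8056

[22; 3,6,22,6,3,44] for √498; ℓ=6 ⇒ convergent index 5
k=0  a_k=22  p_k/q_k = 22/1
…
k=3  a_k=22  p_k/q_k = 9395/421
k=4  a_k=6  p_k/q_k = 56794/2545
k=5  a_k=3  p_k/q_k = 179777/8056
→ (179777, 8056).  Check: 179777²=32319769729, 498·8056²=32319769728, difference 1.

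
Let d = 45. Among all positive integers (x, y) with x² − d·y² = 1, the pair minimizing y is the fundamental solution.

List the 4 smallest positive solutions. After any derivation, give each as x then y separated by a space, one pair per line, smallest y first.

161 24
51841 7728
16692641 2488392
5374978561 801254496

d=45: √d = [6; 1,2,2,2,1,12] (ℓ=6, even), read p_5/q_5
a_0=6:  p_0=6·1+0=6,  q_0=6·0+1=1
…
a_2=2:  p_2=2·7+6=20,  q_2=2·1+1=3
a_3=2:  p_3=2·20+7=47,  q_3=2·3+1=7
a_4=2:  p_4=2·47+20=114,  q_4=2·7+3=17
a_5=1:  p_5=1·114+47=161,  q_5=1·17+7=24
→ (161, 24).  Check: 161²=25921, 45·24²=25920, difference 1.
n=2: (161,24)∘(161,24) = (161·161+45·24·24, 161·24+24·161) = (51841,7728)
n=3: (51841,7728)∘(161,24) = (161·51841+45·24·7728, 161·7728+24·51841) = (16692641,2488392)
n=4: (16692641,2488392)∘(161,24) = (161·16692641+45·24·2488392, 161·2488392+24·16692641) = (5374978561,801254496)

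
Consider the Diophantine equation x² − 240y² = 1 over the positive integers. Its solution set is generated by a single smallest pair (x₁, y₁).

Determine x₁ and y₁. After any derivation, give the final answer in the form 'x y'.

31 2

√240 = [15; 2,30, …], period ℓ=2 (even) → k=1
k=0  a_k=15  p_k/q_k = 15/1
k=1  a_k=2  p_k/q_k = 31/2
→ (31, 2).  Check: 31²=961, 240·2²=960, difference 1.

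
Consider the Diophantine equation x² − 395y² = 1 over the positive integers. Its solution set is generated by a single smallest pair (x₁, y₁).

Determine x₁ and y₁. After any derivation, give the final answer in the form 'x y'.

159 8

√395 → a₀=19, period (1,6,1,38); ℓ=4 even so k=3
k=0  a_k=19  p_k/q_k = 19/1
…
k=2  a_k=6  p_k/q_k = 139/7
k=3  a_k=1  p_k/q_k = 159/8
→ (159, 8).  Check: 159²=25281, 395·8²=25280, difference 1.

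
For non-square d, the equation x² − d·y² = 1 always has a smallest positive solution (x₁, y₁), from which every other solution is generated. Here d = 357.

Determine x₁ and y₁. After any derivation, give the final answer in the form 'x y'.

3401 180

√357 = [18; 1,8,2,8,1,36, …], period ℓ=6 (even) → k=5
k=0  a_k=18  p_k/q_k = 18/1
…
k=2  a_k=8  p_k/q_k = 170/9
k=3  a_k=2  p_k/q_k = 359/19
k=4  a_k=8  p_k/q_k = 3042/161
k=5  a_k=1  p_k/q_k = 3401/180
(x₁, y₁) = (3401, 180);  3401² − 357·180² = 1 ✓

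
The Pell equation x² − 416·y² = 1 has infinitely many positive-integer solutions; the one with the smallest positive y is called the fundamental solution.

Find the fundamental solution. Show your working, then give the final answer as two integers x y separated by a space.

√416 = [20; 2,1,1,9,1,1,2,40, …], period ℓ=8 (even) → k=7
k=0  a_k=20  p_k/q_k = 20/1
…
k=2  a_k=1  p_k/q_k = 61/3
k=3  a_k=1  p_k/q_k = 102/5
k=4  a_k=9  p_k/q_k = 979/48
…
k=6  a_k=1  p_k/q_k = 2060/101
k=7  a_k=2  p_k/q_k = 5201/255
→ (5201, 255).  Check: 5201²=27050401, 416·255²=27050400, difference 1.

5201 255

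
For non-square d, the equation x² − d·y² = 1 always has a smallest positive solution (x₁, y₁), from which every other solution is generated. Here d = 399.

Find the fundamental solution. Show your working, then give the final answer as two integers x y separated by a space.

20 1

√399 → a₀=19, period (1,38); ℓ=2 even so k=1
step 0: (19, 1)  from 19·(1,0) + (0,1)
step 1: (20, 1)  from 1·(19,1) + (1,0)
fundamental: x₁=20, y₁=1  (since 400 − 399·1 = 1)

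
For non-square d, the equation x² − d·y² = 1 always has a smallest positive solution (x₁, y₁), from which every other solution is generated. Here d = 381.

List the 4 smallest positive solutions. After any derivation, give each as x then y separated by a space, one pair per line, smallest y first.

1015 52
2060449 105560
4182710455 214286748
8490900163201 435001992880

[19; 1,1,12,1,1,38] for √381; ℓ=6 ⇒ convergent index 5
i=0: a=19 ⇒ p=19, q=1
i=1: a=1 ⇒ p=20, q=1
i=2: a=1 ⇒ p=39, q=2
i=3: a=12 ⇒ p=488, q=25
i=4: a=1 ⇒ p=527, q=27
i=5: a=1 ⇒ p=1015, q=52
fundamental: x₁=1015, y₁=52  (since 1030225 − 381·2704 = 1)
k=2:  x_2 = 1015·1015+381·52·52 = 2060449,  y_2 = 1015·52+52·1015 = 105560
k=3:  x_3 = 1015·2060449+381·52·105560 = 4182710455,  y_3 = 1015·105560+52·2060449 = 214286748
k=4:  x_4 = 1015·4182710455+381·52·214286748 = 8490900163201,  y_4 = 1015·214286748+52·4182710455 = 435001992880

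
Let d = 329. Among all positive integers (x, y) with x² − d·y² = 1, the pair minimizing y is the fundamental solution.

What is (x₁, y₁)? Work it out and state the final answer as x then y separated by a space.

[18; 7,4,2,1,1,4,1,1,2,4,7,36] for √329; ℓ=12 ⇒ convergent index 11
a_0=18:  p_0=18·1+0=18,  q_0=18·0+1=1
a_1=7:  p_1=7·18+1=127,  q_1=7·1+0=7
a_2=4:  p_2=4·127+18=526,  q_2=4·7+1=29
a_3=2:  p_3=2·526+127=1179,  q_3=2·29+7=65
…
a_5=1:  p_5=1·1705+1179=2884,  q_5=1·94+65=159
a_6=4:  p_6=4·2884+1705=13241,  q_6=4·159+94=730
…
a_8=1:  p_8=1·16125+13241=29366,  q_8=1·889+730=1619
…
a_10=4:  p_10=4·74857+29366=328794,  q_10=4·4127+1619=18127
a_11=7:  p_11=7·328794+74857=2376415,  q_11=7·18127+4127=131016
fundamental: x₁=2376415, y₁=131016  (since 5647348252225 − 329·17165192256 = 1)

2376415 131016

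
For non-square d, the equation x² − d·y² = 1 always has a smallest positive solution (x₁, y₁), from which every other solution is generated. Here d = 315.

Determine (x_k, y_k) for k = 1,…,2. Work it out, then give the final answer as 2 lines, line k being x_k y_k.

71 4
10081 568

√315 → a₀=17, period (1,2,1,34); ℓ=4 even so k=3
k=0  a_k=17  p_k/q_k = 17/1
k=1  a_k=1  p_k/q_k = 18/1
k=2  a_k=2  p_k/q_k = 53/3
k=3  a_k=1  p_k/q_k = 71/4
(x₁, y₁) = (71, 4);  71² − 315·4² = 1 ✓
k=2:  x_2 = 71·71+315·4·4 = 10081,  y_2 = 71·4+4·71 = 568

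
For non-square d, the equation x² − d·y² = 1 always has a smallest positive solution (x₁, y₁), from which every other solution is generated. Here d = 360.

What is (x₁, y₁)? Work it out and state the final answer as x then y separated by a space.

19 1

√360 → a₀=18, period (1,36); ℓ=2 even so k=1
k=0  a_k=18  p_k/q_k = 18/1
k=1  a_k=1  p_k/q_k = 19/1
→ (19, 1).  Check: 19²=361, 360·1²=360, difference 1.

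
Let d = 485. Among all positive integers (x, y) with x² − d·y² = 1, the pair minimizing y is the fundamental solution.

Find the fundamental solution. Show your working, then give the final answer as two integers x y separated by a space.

969 44

√485 → a₀=22, period (44); ℓ=1 odd so k=1
a_0=22:  p_0=22·1+0=22,  q_0=22·0+1=1
a_1=44:  p_1=44·22+1=969,  q_1=44·1+0=44
→ (969, 44).  Check: 969²=938961, 485·44²=938960, difference 1.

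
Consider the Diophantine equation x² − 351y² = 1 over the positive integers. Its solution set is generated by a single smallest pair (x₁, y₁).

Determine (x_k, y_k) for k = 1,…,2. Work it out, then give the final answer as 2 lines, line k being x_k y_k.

d=351: √d = [18; 1,2,1,3,2,2,2,3,1,2,1,36] (ℓ=12, even), read p_11/q_11
step 0: (18, 1)  from 18·(1,0) + (0,1)
…
step 2: (56, 3)  from 2·(19,1) + (18,1)
step 3: (75, 4)  from 1·(56,3) + (19,1)
step 4: (281, 15)  from 3·(75,4) + (56,3)
step 5: (637, 34)  from 2·(281,15) + (75,4)
step 6: (1555, 83)  from 2·(637,34) + (281,15)
step 7: (3747, 200)  from 2·(1555,83) + (637,34)
step 8: (12796, 683)  from 3·(3747,200) + (1555,83)
step 9: (16543, 883)  from 1·(12796,683) + (3747,200)
step 10: (45882, 2449)  from 2·(16543,883) + (12796,683)
step 11: (62425, 3332)  from 1·(45882,2449) + (16543,883)
→ (62425, 3332).  Check: 62425²=3896880625, 351·3332²=3896880624, difference 1.
k=2:  x_2 = 62425·62425+351·3332·3332 = 7793761249,  y_2 = 62425·3332+3332·62425 = 416000200

62425 3332
7793761249 416000200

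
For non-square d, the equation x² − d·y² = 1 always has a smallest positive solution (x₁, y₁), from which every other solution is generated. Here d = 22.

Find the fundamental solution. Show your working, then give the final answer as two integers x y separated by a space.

d=22: √d = [4; 1,2,4,2,1,8] (ℓ=6, even), read p_5/q_5
i=0: a=4 ⇒ p=4, q=1
i=1: a=1 ⇒ p=5, q=1
…
i=4: a=2 ⇒ p=136, q=29
i=5: a=1 ⇒ p=197, q=42
→ (197, 42).  Check: 197²=38809, 22·42²=38808, difference 1.

197 42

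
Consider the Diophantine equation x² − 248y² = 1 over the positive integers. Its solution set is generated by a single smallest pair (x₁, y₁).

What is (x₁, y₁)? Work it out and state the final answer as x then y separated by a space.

63 4

√248 = [15; 1,2,1,30, …], period ℓ=4 (even) → k=3
k=0  a_k=15  p_k/q_k = 15/1
k=1  a_k=1  p_k/q_k = 16/1
k=2  a_k=2  p_k/q_k = 47/3
k=3  a_k=1  p_k/q_k = 63/4
(x₁, y₁) = (63, 4);  63² − 248·4² = 1 ✓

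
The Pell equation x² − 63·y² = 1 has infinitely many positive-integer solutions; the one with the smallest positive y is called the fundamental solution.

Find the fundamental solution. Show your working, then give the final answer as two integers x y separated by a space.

√63 → a₀=7, period (1,14); ℓ=2 even so k=1
a_0=7:  p_0=7·1+0=7,  q_0=7·0+1=1
a_1=1:  p_1=1·7+1=8,  q_1=1·1+0=1
(x₁, y₁) = (8, 1);  8² − 63·1² = 1 ✓

8 1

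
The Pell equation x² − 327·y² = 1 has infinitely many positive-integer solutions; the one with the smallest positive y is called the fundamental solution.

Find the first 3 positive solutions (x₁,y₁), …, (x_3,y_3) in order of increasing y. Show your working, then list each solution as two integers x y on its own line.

217 12
94177 5208
40872601 2260260

[18; 12,36] for √327; ℓ=2 ⇒ convergent index 1
step 0: (18, 1)  from 18·(1,0) + (0,1)
step 1: (217, 12)  from 12·(18,1) + (1,0)
→ (217, 12).  Check: 217²=47089, 327·12²=47088, difference 1.
k=2:  x_2 = 217·217+327·12·12 = 94177,  y_2 = 217·12+12·217 = 5208
k=3:  x_3 = 217·94177+327·12·5208 = 40872601,  y_3 = 217·5208+12·94177 = 2260260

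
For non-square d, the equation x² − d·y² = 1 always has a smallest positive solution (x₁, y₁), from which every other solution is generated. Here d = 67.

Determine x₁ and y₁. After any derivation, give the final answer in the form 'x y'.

√67 → a₀=8, period (5,2,1,1,7,1,1,2,5,16); ℓ=10 even so k=9
k=0  a_k=8  p_k/q_k = 8/1
k=1  a_k=5  p_k/q_k = 41/5
…
k=3  a_k=1  p_k/q_k = 131/16
k=4  a_k=1  p_k/q_k = 221/27
k=5  a_k=7  p_k/q_k = 1678/205
k=6  a_k=1  p_k/q_k = 1899/232
k=7  a_k=1  p_k/q_k = 3577/437
k=8  a_k=2  p_k/q_k = 9053/1106
k=9  a_k=5  p_k/q_k = 48842/5967
fundamental: x₁=48842, y₁=5967  (since 2385540964 − 67·35605089 = 1)

48842 5967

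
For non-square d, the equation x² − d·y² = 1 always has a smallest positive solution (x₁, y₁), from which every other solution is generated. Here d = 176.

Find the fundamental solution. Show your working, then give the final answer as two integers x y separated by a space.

[13; 3,1,3,26] for √176; ℓ=4 ⇒ convergent index 3
k=0  a_k=13  p_k/q_k = 13/1
k=1  a_k=3  p_k/q_k = 40/3
k=2  a_k=1  p_k/q_k = 53/4
k=3  a_k=3  p_k/q_k = 199/15
→ (199, 15).  Check: 199²=39601, 176·15²=39600, difference 1.

199 15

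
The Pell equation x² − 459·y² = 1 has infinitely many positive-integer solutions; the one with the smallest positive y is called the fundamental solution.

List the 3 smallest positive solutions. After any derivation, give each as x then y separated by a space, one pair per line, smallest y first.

d=459: √d = [21; 2,2,1,4,21,4,1,2,2,42] (ℓ=10, even), read p_9/q_9
step 0: (21, 1)  from 21·(1,0) + (0,1)
step 1: (43, 2)  from 2·(21,1) + (1,0)
step 2: (107, 5)  from 2·(43,2) + (21,1)
…
step 4: (707, 33)  from 4·(150,7) + (107,5)
step 5: (14997, 700)  from 21·(707,33) + (150,7)
step 6: (60695, 2833)  from 4·(14997,700) + (707,33)
step 7: (75692, 3533)  from 1·(60695,2833) + (14997,700)
step 8: (212079, 9899)  from 2·(75692,3533) + (60695,2833)
step 9: (499850, 23331)  from 2·(212079,9899) + (75692,3533)
(x₁, y₁) = (499850, 23331);  499850² − 459·23331² = 1 ✓
k=2:  x_2 = 499850·499850+459·23331·23331 = 499700044999,  y_2 = 499850·23331+23331·499850 = 23324000700
k=3:  x_3 = 499850·499700044999+459·23331·23324000700 = 499550134985000450,  y_3 = 499850·23324000700+23331·499700044999 = 23317003499766669

499850 23331
499700044999 23324000700
499550134985000450 23317003499766669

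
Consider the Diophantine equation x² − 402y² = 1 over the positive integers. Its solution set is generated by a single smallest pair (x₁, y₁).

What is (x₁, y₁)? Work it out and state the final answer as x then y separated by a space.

401 20

√402 = [20; 20,40, …], period ℓ=2 (even) → k=1
k=0  a_k=20  p_k/q_k = 20/1
k=1  a_k=20  p_k/q_k = 401/20
(x₁, y₁) = (401, 20);  401² − 402·20² = 1 ✓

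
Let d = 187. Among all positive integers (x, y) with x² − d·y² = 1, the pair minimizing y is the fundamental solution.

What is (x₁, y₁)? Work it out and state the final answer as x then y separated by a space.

[13; 1,2,13,2,1,26] for √187; ℓ=6 ⇒ convergent index 5
k=0  a_k=13  p_k/q_k = 13/1
…
k=3  a_k=13  p_k/q_k = 547/40
k=4  a_k=2  p_k/q_k = 1135/83
k=5  a_k=1  p_k/q_k = 1682/123
→ (1682, 123).  Check: 1682²=2829124, 187·123²=2829123, difference 1.

1682 123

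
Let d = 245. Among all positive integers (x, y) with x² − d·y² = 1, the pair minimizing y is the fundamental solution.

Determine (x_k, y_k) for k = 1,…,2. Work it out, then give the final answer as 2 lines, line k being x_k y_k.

√245 → a₀=15, period (1,1,1,7,6,7,1,1,1,30); ℓ=10 even so k=9
i=0: a=15 ⇒ p=15, q=1
i=1: a=1 ⇒ p=16, q=1
…
i=3: a=1 ⇒ p=47, q=3
i=4: a=7 ⇒ p=360, q=23
i=5: a=6 ⇒ p=2207, q=141
…
i=7: a=1 ⇒ p=18016, q=1151
i=8: a=1 ⇒ p=33825, q=2161
i=9: a=1 ⇒ p=51841, q=3312
(x₁, y₁) = (51841, 3312);  51841² − 245·3312² = 1 ✓
(51841+3312√245)^2 = 5374978561 + 343394784√245

51841 3312
5374978561 343394784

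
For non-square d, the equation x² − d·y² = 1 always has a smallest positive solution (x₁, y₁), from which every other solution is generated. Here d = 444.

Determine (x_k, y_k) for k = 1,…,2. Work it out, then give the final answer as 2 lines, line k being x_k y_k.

[21; 14,42] for √444; ℓ=2 ⇒ convergent index 1
a_0=21:  p_0=21·1+0=21,  q_0=21·0+1=1
a_1=14:  p_1=14·21+1=295,  q_1=14·1+0=14
fundamental: x₁=295, y₁=14  (since 87025 − 444·196 = 1)
(295+14√444)^2 = 174049 + 8260√444

295 14
174049 8260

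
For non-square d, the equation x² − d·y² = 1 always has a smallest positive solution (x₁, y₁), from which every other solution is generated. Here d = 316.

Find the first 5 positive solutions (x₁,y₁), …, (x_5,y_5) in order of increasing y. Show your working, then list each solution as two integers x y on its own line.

[17; 1,3,2,8,2,3,1,34] for √316; ℓ=8 ⇒ convergent index 7
k=0  a_k=17  p_k/q_k = 17/1
…
k=2  a_k=3  p_k/q_k = 71/4
k=3  a_k=2  p_k/q_k = 160/9
…
k=6  a_k=3  p_k/q_k = 9937/559
k=7  a_k=1  p_k/q_k = 12799/720
(x₁, y₁) = (12799, 720);  12799² − 316·720² = 1 ✓
n=2: (12799,720)∘(12799,720) = (12799·12799+316·720·720, 12799·720+720·12799) = (327628801,18430560)
n=3: (327628801,18430560)∘(12799,720) = (12799·327628801+316·720·18430560, 12799·18430560+720·327628801) = (8386642035199,471785474160)
n=4: (8386642035199,471785474160)∘(12799,720) = (12799·8386642035199+316·720·471785474160, 12799·471785474160+720·8386642035199) = (214681262489395201,12076764549117120)
n=5: (214681262489395201,12076764549117120)∘(12799,720) = (12799·214681262489395201+316·720·12076764549117120, 12799·12076764549117120+720·214681262489395201) = (5495410948816896319999,309141018456514563600)

12799 720
327628801 18430560
8386642035199 471785474160
214681262489395201 12076764549117120
5495410948816896319999 309141018456514563600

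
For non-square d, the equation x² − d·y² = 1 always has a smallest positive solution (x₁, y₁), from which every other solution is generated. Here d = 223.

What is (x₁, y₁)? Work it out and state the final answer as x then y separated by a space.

√223 → a₀=14, period (1,13,1,28); ℓ=4 even so k=3
i=0: a=14 ⇒ p=14, q=1
…
i=2: a=13 ⇒ p=209, q=14
i=3: a=1 ⇒ p=224, q=15
fundamental: x₁=224, y₁=15  (since 50176 − 223·225 = 1)

224 15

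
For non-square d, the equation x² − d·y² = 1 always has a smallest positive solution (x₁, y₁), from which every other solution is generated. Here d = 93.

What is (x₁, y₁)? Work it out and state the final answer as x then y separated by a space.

12151 1260

[9; 1,1,1,4,6,4,1,1,1,18] for √93; ℓ=10 ⇒ convergent index 9
i=0: a=9 ⇒ p=9, q=1
…
i=2: a=1 ⇒ p=19, q=2
i=3: a=1 ⇒ p=29, q=3
…
i=6: a=4 ⇒ p=3491, q=362
…
i=8: a=1 ⇒ p=7821, q=811
i=9: a=1 ⇒ p=12151, q=1260
→ (12151, 1260).  Check: 12151²=147646801, 93·1260²=147646800, difference 1.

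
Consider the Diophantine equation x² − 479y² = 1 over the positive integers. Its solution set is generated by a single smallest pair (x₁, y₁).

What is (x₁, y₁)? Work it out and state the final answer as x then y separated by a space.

[21; 1,7,1,3,2,21,2,3,1,7,1,42] for √479; ℓ=12 ⇒ convergent index 11
k=0  a_k=21  p_k/q_k = 21/1
…
k=2  a_k=7  p_k/q_k = 175/8
…
k=4  a_k=3  p_k/q_k = 766/35
…
k=8  a_k=3  p_k/q_k = 264712/12095
…
k=10  a_k=7  p_k/q_k = 2648849/121029
k=11  a_k=1  p_k/q_k = 2989440/136591
fundamental: x₁=2989440, y₁=136591  (since 8936751513600 − 479·18657101281 = 1)

2989440 136591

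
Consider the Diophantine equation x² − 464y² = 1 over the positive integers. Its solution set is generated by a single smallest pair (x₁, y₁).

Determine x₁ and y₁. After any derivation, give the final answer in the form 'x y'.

9801 455

√464 → a₀=21, period (1,1,5,1,1,1,5,1,1,42); ℓ=10 even so k=9
k=0  a_k=21  p_k/q_k = 21/1
…
k=2  a_k=1  p_k/q_k = 43/2
k=3  a_k=5  p_k/q_k = 237/11
k=4  a_k=1  p_k/q_k = 280/13
…
k=6  a_k=1  p_k/q_k = 797/37
…
k=8  a_k=1  p_k/q_k = 5299/246
k=9  a_k=1  p_k/q_k = 9801/455
(x₁, y₁) = (9801, 455);  9801² − 464·455² = 1 ✓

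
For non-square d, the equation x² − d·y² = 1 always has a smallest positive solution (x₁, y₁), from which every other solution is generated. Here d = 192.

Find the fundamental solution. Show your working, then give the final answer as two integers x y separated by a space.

√192 → a₀=13, period (1,5,1,26); ℓ=4 even so k=3
a_0=13:  p_0=13·1+0=13,  q_0=13·0+1=1
a_1=1:  p_1=1·13+1=14,  q_1=1·1+0=1
a_2=5:  p_2=5·14+13=83,  q_2=5·1+1=6
a_3=1:  p_3=1·83+14=97,  q_3=1·6+1=7
(x₁, y₁) = (97, 7);  97² − 192·7² = 1 ✓

97 7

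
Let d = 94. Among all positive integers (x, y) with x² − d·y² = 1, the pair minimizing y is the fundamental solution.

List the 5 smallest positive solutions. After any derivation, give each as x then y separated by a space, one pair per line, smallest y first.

2143295 221064
9187426914049 947610731760
39382732335491159615 4062018686654877336
168817626601983862467148801 17412208682026983028992480
723651950015758622280719887718975 74638999614285983163562219965864

d=94: √d = [9; 1,2,3,1,1,…,2,1,18] (ℓ=16, even), read p_15/q_15
a_0=9:  p_0=9·1+0=9,  q_0=9·0+1=1
a_1=1:  p_1=1·9+1=10,  q_1=1·1+0=1
…
a_4=1:  p_4=1·97+29=126,  q_4=1·10+3=13
a_5=1:  p_5=1·126+97=223,  q_5=1·13+10=23
a_6=5:  p_6=5·223+126=1241,  q_6=5·23+13=128
…
a_8=8:  p_8=8·1464+1241=12953,  q_8=8·151+128=1336
a_9=1:  p_9=1·12953+1464=14417,  q_9=1·1336+151=1487
…
a_11=1:  p_11=1·85038+14417=99455,  q_11=1·8771+1487=10258
…
a_14=2:  p_14=2·652934+184493=1490361,  q_14=2·67345+19029=153719
a_15=1:  p_15=1·1490361+652934=2143295,  q_15=1·153719+67345=221064
fundamental: x₁=2143295, y₁=221064  (since 4593713457025 − 94·48869292096 = 1)
(2143295+221064√94)^2 = 9187426914049 + 947610731760√94
(2143295+221064√94)^3 = 39382732335491159615 + 4062018686654877336√94
(2143295+221064√94)^4 = 168817626601983862467148801 + 17412208682026983028992480√94
(2143295+221064√94)^5 = 723651950015758622280719887718975 + 74638999614285983163562219965864√94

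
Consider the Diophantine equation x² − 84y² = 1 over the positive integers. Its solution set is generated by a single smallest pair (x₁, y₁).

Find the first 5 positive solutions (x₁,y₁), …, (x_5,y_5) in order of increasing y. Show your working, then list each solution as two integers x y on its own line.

[9; 6,18] for √84; ℓ=2 ⇒ convergent index 1
i=0: a=9 ⇒ p=9, q=1
i=1: a=6 ⇒ p=55, q=6
fundamental: x₁=55, y₁=6  (since 3025 − 84·36 = 1)
(55+6√84)^2 = 6049 + 660√84
(55+6√84)^3 = 665335 + 72594√84
(55+6√84)^4 = 73180801 + 7984680√84
(55+6√84)^5 = 8049222775 + 878242206√84

55 6
6049 660
665335 72594
73180801 7984680
8049222775 878242206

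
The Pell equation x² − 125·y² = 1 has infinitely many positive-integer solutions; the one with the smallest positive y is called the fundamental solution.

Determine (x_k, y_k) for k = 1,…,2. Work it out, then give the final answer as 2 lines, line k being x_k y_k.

930249 83204
1730726404001 154800875592

d=125: √d = [11; 5,1,1,5,22] (ℓ=5, odd), read p_9/q_9
step 0: (11, 1)  from 11·(1,0) + (0,1)
…
step 7: (91444, 8179)  from 1·(76317,6826) + (15127,1353)
step 8: (167761, 15005)  from 1·(91444,8179) + (76317,6826)
step 9: (930249, 83204)  from 5·(167761,15005) + (91444,8179)
fundamental: x₁=930249, y₁=83204  (since 865363202001 − 125·6922905616 = 1)
k=2:  x_2 = 930249·930249+125·83204·83204 = 1730726404001,  y_2 = 930249·83204+83204·930249 = 154800875592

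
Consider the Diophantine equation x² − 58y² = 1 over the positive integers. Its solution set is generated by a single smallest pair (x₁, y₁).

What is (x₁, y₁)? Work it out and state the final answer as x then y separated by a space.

d=58: √d = [7; 1,1,1,1,1,1,14] (ℓ=7, odd), read p_13/q_13
k=0  a_k=7  p_k/q_k = 7/1
k=1  a_k=1  p_k/q_k = 8/1
k=2  a_k=1  p_k/q_k = 15/2
…
k=4  a_k=1  p_k/q_k = 38/5
…
k=6  a_k=1  p_k/q_k = 99/13
…
k=8  a_k=1  p_k/q_k = 1546/203
k=9  a_k=1  p_k/q_k = 2993/393
k=10  a_k=1  p_k/q_k = 4539/596
k=11  a_k=1  p_k/q_k = 7532/989
k=12  a_k=1  p_k/q_k = 12071/1585
k=13  a_k=1  p_k/q_k = 19603/2574
fundamental: x₁=19603, y₁=2574  (since 384277609 − 58·6625476 = 1)

19603 2574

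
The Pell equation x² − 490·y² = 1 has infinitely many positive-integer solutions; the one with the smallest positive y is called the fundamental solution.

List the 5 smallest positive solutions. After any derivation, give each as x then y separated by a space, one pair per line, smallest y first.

1039681 46968
2161873163521 97663474416
4495316905044313921 203077717488555624
9347391150304592810234881 422272088792340335957472
19436609957075163398170578312001 878056535095215307939712337240

d=490: √d = [22; 7,2,1,4,4,4,1,2,7,44] (ℓ=10, even), read p_9/q_9
a_0=22:  p_0=22·1+0=22,  q_0=22·0+1=1
a_1=7:  p_1=7·22+1=155,  q_1=7·1+0=7
…
a_3=1:  p_3=1·332+155=487,  q_3=1·15+7=22
a_4=4:  p_4=4·487+332=2280,  q_4=4·22+15=103
a_5=4:  p_5=4·2280+487=9607,  q_5=4·103+22=434
a_6=4:  p_6=4·9607+2280=40708,  q_6=4·434+103=1839
a_7=1:  p_7=1·40708+9607=50315,  q_7=1·1839+434=2273
a_8=2:  p_8=2·50315+40708=141338,  q_8=2·2273+1839=6385
a_9=7:  p_9=7·141338+50315=1039681,  q_9=7·6385+2273=46968
(x₁, y₁) = (1039681, 46968);  1039681² − 490·46968² = 1 ✓
k=2:  x_2 = 1039681·1039681+490·46968·46968 = 2161873163521,  y_2 = 1039681·46968+46968·1039681 = 97663474416
k=3:  x_3 = 1039681·2161873163521+490·46968·97663474416 = 4495316905044313921,  y_3 = 1039681·97663474416+46968·2161873163521 = 203077717488555624
k=4:  x_4 = 1039681·4495316905044313921+490·46968·203077717488555624 = 9347391150304592810234881,  y_4 = 1039681·203077717488555624+46968·4495316905044313921 = 422272088792340335957472
k=5:  x_5 = 1039681·9347391150304592810234881+490·46968·422272088792340335957472 = 19436609957075163398170578312001,  y_5 = 1039681·422272088792340335957472+46968·9347391150304592810234881 = 878056535095215307939712337240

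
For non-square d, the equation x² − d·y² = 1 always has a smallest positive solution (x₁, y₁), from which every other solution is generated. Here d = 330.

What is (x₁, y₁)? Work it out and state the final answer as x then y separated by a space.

109 6

√330 = [18; 6,36, …], period ℓ=2 (even) → k=1
a_0=18:  p_0=18·1+0=18,  q_0=18·0+1=1
a_1=6:  p_1=6·18+1=109,  q_1=6·1+0=6
fundamental: x₁=109, y₁=6  (since 11881 − 330·36 = 1)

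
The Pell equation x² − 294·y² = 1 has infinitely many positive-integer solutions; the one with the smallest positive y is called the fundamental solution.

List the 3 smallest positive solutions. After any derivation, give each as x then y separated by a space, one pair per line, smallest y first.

4801 280
46099201 2688560
442644523201 25815552840

[17; 6,1,4,1,6,34] for √294; ℓ=6 ⇒ convergent index 5
i=0: a=17 ⇒ p=17, q=1
i=1: a=6 ⇒ p=103, q=6
i=2: a=1 ⇒ p=120, q=7
i=3: a=4 ⇒ p=583, q=34
i=4: a=1 ⇒ p=703, q=41
i=5: a=6 ⇒ p=4801, q=280
→ (4801, 280).  Check: 4801²=23049601, 294·280²=23049600, difference 1.
k=2:  x_2 = 4801·4801+294·280·280 = 46099201,  y_2 = 4801·280+280·4801 = 2688560
k=3:  x_3 = 4801·46099201+294·280·2688560 = 442644523201,  y_3 = 4801·2688560+280·46099201 = 25815552840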